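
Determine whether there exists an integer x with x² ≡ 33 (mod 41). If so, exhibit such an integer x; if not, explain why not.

x = 22

Take x = 22. Then 22² = 484 = 11·41 + 33, so 22² ≡ 33 (mod 41).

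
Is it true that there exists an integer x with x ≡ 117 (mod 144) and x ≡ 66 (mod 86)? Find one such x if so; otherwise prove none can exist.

No, no such integer exists.

Both moduli are multiples of 2 = gcd(144, 86), so any solution would satisfy x ≡ 117 and x ≡ 66 modulo 2 simultaneously.
These are incompatible: 117 − 66 = 51 is not divisible by 2.
So no integer satisfies both congruences.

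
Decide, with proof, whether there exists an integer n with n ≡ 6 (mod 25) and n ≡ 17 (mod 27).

The moduli 25 and 27 are coprime, so by the Chinese Remainder Theorem a unique solution modulo 675 exists.
Write n = 6 + 25t and require 6 + 25t ≡ 17 (mod 27), i.e. 25t ≡ 11 (mod 27).
To invert 25 modulo 27: 27 = 1·25 + 2, 25 = 12·2 + 1, 2 = 2·1 + 0, and unwinding, 1 = 25 − 12·2 = 25 − 12·(27 − 1·25) = −12·27 + 13·25. Thus 25⁻¹ ≡ 13 (mod 27).
Therefore t ≡ 13·11 = 143 ≡ 8 (mod 27).
With t = 8: n = 6 + 25·8 = 206.
Verify: 206 = 8·25 + 6 and 206 = 7·27 + 17. ✓

n = 206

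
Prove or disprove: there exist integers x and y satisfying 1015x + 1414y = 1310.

Both 1015 and 1414 are divisible by gcd(1015, 1414) = 7, hence so is any combination 1015x + 1414y.
But 1310 = 7·187 + 1, so 7 ∤ 1310.
So the equation is unsolvable over ℤ.

There are no such integers.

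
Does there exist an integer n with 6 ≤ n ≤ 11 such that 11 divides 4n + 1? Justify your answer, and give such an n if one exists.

Try n = 8: 4·8 + 1 = 33 = 3·11, which is divisible by 11.

n = 8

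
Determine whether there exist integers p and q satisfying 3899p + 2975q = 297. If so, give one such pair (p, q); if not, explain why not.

gcd(3899, 2975) = 7, so every integer of the form 3899p + 2975q is a multiple of 7.
But 297 = 7·42 + 3, so 7 ∤ 297.
Hence no integers p, q satisfy the equation.

There are no such integers.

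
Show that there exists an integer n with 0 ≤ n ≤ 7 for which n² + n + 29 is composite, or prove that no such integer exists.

At n = 4: 4² + 4 + 29 = 49 = 7·7, which is composite.

n = 4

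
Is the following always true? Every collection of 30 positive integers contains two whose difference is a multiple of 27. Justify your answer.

Yes, this is always true.

There are exactly 27 possible remainders on division by 27.
With 30 integers and only 27 classes, the pigeonhole principle forces two of them, say a and b, into the same class.
Equal remainders mean a − b ≡ 0 (mod 27), so 27 divides their difference.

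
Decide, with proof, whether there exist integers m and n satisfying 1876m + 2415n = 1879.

No such integers exist.

Both 1876 and 2415 are divisible by gcd(1876, 2415) = 7, hence so is any combination 1876m + 2415n.
But 1879 = 7·268 + 3, so 7 ∤ 1879.
So the equation is unsolvable over ℤ.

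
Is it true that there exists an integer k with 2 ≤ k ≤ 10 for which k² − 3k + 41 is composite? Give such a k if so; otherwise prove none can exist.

k = 4

At k = 4: 4² − 3·4 + 41 = 45 = 3·15, which is composite.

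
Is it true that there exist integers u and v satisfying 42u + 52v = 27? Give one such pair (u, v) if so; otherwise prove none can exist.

No such integers exist.

gcd(42, 52) = 2, so every integer of the form 42u + 52v is a multiple of 2.
However 27 leaves remainder 1 on division by 2.
So the equation is unsolvable over ℤ.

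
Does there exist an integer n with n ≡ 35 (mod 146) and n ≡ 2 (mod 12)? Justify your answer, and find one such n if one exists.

Reduce both congruences modulo 2, which divides 146 and 12: they say n ≡ 35 (mod 2) and n ≡ 2 (mod 2).
These are incompatible: 35 − 2 = 33 is not divisible by 2.
Therefore no such n exists.

There is no such integer.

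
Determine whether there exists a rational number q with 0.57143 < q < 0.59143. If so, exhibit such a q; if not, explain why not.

Multiplying by 12: 12·0.57143 = 6.85716 and 12·0.59143 = 7.09716, so the integer 7 lies strictly between them.
Hence 7/12 is a rational number with 0.57143 < 7/12 < 0.59143.

q = 7/12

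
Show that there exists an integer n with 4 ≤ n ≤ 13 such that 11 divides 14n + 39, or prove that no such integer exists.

Scanning upward from n = 4 gives 95, 109, 123, 137, 151, none divisible by 11. Try n = 9: 14·9 + 39 = 165 = 15·11, which is divisible by 11.

n = 9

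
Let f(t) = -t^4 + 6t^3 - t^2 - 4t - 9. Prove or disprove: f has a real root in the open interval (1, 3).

f(1) = -9 and f(3) = 51, which have opposite signs.
As a polynomial, f is continuous on every closed interval.
By the Intermediate Value Theorem f must vanish at some point of (1, 3).

Such a root exists.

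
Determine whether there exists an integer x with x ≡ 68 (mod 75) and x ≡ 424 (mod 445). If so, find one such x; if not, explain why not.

No such integer exists.

Both moduli are multiples of 5 = gcd(75, 445), so any solution would satisfy x ≡ 68 and x ≡ 424 modulo 5 simultaneously.
These are incompatible: 68 − 424 = -356 is not divisible by 5.
Therefore no such x exists.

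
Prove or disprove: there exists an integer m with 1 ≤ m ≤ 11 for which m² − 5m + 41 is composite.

m = 10

At m = 10: 10² − 5·10 + 41 = 91 = 7·13, which is composite.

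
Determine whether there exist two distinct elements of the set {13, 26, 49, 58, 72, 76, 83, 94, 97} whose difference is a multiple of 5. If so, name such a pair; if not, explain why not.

Reduce each element mod 5: 13↦3, 26↦1, 49↦4, 58↦3, 72↦2, 76↦1, 83↦3, 94↦4, 97↦2. The residue 3 repeats (at 13 and 58), and 58 − 13 = 45 = 9·5.

The pair (13, 58) works.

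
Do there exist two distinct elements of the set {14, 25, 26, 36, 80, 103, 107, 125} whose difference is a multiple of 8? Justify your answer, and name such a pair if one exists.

Two integers differ by a multiple of 8 exactly when they have the same residue mod 8. The residues are 14↦6, 25↦1, 26↦2, 36↦4, 80↦0, 103↦7, 107↦3, 125↦5.
These 8 residues are pairwise different, hence no difference of two elements is divisible by 8.

There is no such pair.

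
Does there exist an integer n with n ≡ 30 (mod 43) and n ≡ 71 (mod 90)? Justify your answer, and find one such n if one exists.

n = 2051

The moduli 43 and 90 are coprime, so by the Chinese Remainder Theorem a unique solution modulo 3870 exists.
Any solution of the first congruence is n = 30 + 43t; substituting into the second, 43t ≡ 71 − 30 ≡ 41 (mod 90).
Invert 43 mod 90 by the Euclidean algorithm: 90 = 2·43 + 4, 43 = 10·4 + 3, 4 = 1·3 + 1, 3 = 3·1 + 0; back-substituting, 1 = 4 − 1·3 = 4 − (43 − 10·4) = −43 + 11·4 = −43 + 11·(90 − 2·43) = 11·90 − 23·43. Hence 43·(-23) ≡ 1, so 43⁻¹ ≡ -23 ≡ 67 (mod 90).
Therefore t ≡ 67·41 = 2747 ≡ 47 (mod 90).
Taking t = 47 gives n = 30 + 43·47 = 2051.
Indeed 2051 ≡ 30 (mod 43) and 2051 ≡ 71 (mod 90).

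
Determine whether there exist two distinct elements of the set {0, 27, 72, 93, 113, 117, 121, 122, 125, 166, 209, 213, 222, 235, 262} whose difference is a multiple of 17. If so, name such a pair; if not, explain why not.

No such pair exists.

Residues mod 17: 0↦0, 27↦10, 72↦4, 93↦8, 113↦11, 117↦15, 121↦2, 122↦3, 125↦6, 166↦13, 209↦5, 213↦9, 222↦1, 235↦14, 262↦7.
No residue repeats among the 15 elements, so no pair has difference ≡ 0 (mod 17).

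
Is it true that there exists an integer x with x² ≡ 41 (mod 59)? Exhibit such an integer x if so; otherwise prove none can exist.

x = 10

x = 10 works: 10² = 100, and 100 − 41 = 59 = 1·59.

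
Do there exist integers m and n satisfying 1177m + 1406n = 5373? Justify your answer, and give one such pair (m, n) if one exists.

1177 and 1406 are coprime, so 1177m + 1406n ranges over all of ℤ.
Run the Euclidean algorithm on 1406 and 1177: 1406 = 1·1177 + 229, 1177 = 5·229 + 32, 229 = 7·32 + 5, 32 = 6·5 + 2, 5 = 2·2 + 1, 2 = 2·1 + 0.
Working back up the chain: 1 = 5 − 2·2 = 5 − 2·(32 − 6·5) = −2·32 + 13·5 = −2·32 + 13·(229 − 7·32) = 13·229 − 93·32 = 13·229 − 93·(1177 − 5·229) = −93·1177 + 478·229 = −93·1177 + 478·(1406 − 1·1177) = 478·1406 − 571·1177. So 1177·(-571) + 1406·478 = 1.
Times 5373: 1177·(-3067983) + 1406·2568294 = 5373, so (-3067983, 2568294) solves it.
Shifting by a multiple of (1406, −1177) keeps it a solution: m = -3067983 + 2183·1406 = 1315, n = 2568294 − 2183·1177 = -1097.
Indeed 1177·1315 + 1406·(-1097) = 1547755 − 1542382 = 5373.

m = 1315, n = -1097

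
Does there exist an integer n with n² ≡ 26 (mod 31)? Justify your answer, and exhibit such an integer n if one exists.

No such integer exists.

31 is prime, so by Euler's criterion 26 is a square mod 31 iff 26^((31−1)/2) = 26^15 ≡ 1 (mod 31).
Squaring successively (mod 31): 26^2 = 676 ≡ 25; 26^4 ≡ 25² = 625 ≡ 5; 26^8 ≡ 5² = 25 ≡ 25.
Since 15 = 8 + 4 + 2 + 1, 26^15 ≡ 25 · 5 · 25 · 26; multiplying out mod 31: 25·5 = 125 ≡ 1, then 1·25 = 25 ≡ 25, then 25·26 = 650 ≡ 30. Thus 26^15 ≡ 30 ≡ −1 (mod 31).
The value −1 means 26 is a non-residue modulo 31, so n² ≡ 26 (mod 31) is impossible.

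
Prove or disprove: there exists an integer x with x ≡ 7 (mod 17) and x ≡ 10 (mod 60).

x = 670

The moduli 17 and 60 are coprime, so by the Chinese Remainder Theorem a unique solution modulo 1020 exists.
Write x = 7 + 17t and require 7 + 17t ≡ 10 (mod 60), i.e. 17t ≡ 3 (mod 60).
Note 17·53 = 901 ≡ 1 (mod 60) (as 901 − 1 = 15·60), so 17⁻¹ ≡ 53.
Therefore t ≡ 53·3 = 159 ≡ 39 (mod 60).
With t = 39: x = 7 + 17·39 = 670.
Verify: 670 = 39·17 + 7 and 670 = 11·60 + 10. ✓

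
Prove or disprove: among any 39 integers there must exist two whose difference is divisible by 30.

Yes, this is always true.

Each integer lies in one of the 30 residue classes modulo 30.
Since 39 > 30, two of the 39 integers must share a residue class by the pigeonhole principle; call them a and b.
Equal remainders mean a − b ≡ 0 (mod 30), so 30 divides their difference.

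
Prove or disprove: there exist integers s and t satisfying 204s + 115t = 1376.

s = 9, t = -4

204 and 115 are coprime, so 204s + 115t ranges over all of ℤ.
Dividing repeatedly: 204 = 1·115 + 89, 115 = 1·89 + 26, 89 = 3·26 + 11, 26 = 2·11 + 4, 11 = 2·4 + 3, 4 = 1·3 + 1, 3 = 3·1 + 0.
Unwinding: 1 = 4 − 1·3 = 4 − (11 − 2·4) = −11 + 3·4 = −11 + 3·(26 − 2·11) = 3·26 − 7·11 = 3·26 − 7·(89 − 3·26) = −7·89 + 24·26 = −7·89 + 24·(115 − 1·89) = 24·115 − 31·89 = 24·115 − 31·(204 − 1·115) = −31·204 + 55·115, i.e. 204·(-31) + 115·55 = 1.
Times 1376: 204·(-42656) + 115·75680 = 1376, so (-42656, 75680) solves it.
The general solution is s = -42656 + 115k, t = 75680 − 204k; taking k = 371 gives the smaller pair s = 9, t = -4.
Indeed 204·9 + 115·(-4) = 1836 − 460 = 1376.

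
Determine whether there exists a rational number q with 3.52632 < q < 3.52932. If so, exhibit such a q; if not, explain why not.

Look for a denominator N such that an integer falls strictly between N·3.52632 and N·3.52932. N = 36 works: 36·3.52632 = 126.94752 < 127 < 127.05552 = 36·3.52932.
Hence 127/36 is a rational number with 3.52632 < 127/36 < 3.52932.

q = 127/36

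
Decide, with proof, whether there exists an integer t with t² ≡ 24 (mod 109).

Apply Euler's criterion with the prime 109: 24 is a quadratic residue iff 24^54 ≡ 1 (mod 109), and a non-residue iff it is ≡ −1.
Squaring successively (mod 109): 24^2 = 576 ≡ 31; 24^4 ≡ 31² = 961 ≡ 89; 24^8 ≡ 89² = 7921 ≡ 73; 24^16 ≡ 73² = 5329 ≡ 97; 24^32 ≡ 97² = 9409 ≡ 35.
Since 54 = 32 + 16 + 4 + 2, 24^54 ≡ 35 · 97 · 89 · 31; multiplying out mod 109: 35·97 = 3395 ≡ 16, then 16·89 = 1424 ≡ 7, then 7·31 = 217 ≡ 108. Thus 24^54 ≡ 108 ≡ −1 (mod 109).
The value −1 means 24 is a non-residue modulo 109, so t² ≡ 24 (mod 109) is impossible.

No, no such integer exists.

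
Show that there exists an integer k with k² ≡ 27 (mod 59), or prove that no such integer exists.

k = 26

Take k = 26. Then 26² = 676 = 11·59 + 27, so 26² ≡ 27 (mod 59).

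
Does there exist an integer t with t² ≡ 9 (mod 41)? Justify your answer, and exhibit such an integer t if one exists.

t = 3

Take t = 3. Then 3² = 9, and since 0 ≤ 9 < 41 this is already reduced: 3² ≡ 9 (mod 41).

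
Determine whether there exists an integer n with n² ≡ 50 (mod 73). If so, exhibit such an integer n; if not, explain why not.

n = 14 works: 14² = 196, and 196 − 50 = 146 = 2·73.

n = 14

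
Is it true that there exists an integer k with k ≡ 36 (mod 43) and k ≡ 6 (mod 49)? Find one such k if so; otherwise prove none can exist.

k = 251

Since 43 and 49 share no common factor, CRT says the pair of congruences has a solution (unique mod 2107).
Any solution of the first congruence is k = 36 + 43t; substituting into the second, 43t ≡ 6 − 36 ≡ 19 (mod 49).
To invert 43 modulo 49: 49 = 1·43 + 6, 43 = 7·6 + 1, 6 = 6·1 + 0, and unwinding, 1 = 43 − 7·6 = 43 − 7·(49 − 1·43) = −7·49 + 8·43. Thus 43⁻¹ ≡ 8 (mod 49).
Multiplying by 8: t ≡ 8·19 = 152 ≡ 5 (mod 49).
With t = 5: k = 36 + 43·5 = 251.
Indeed 251 ≡ 36 (mod 43) and 251 ≡ 6 (mod 49).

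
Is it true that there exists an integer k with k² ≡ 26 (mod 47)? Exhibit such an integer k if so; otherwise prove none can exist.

47 is prime, so by Euler's criterion 26 is a square mod 47 iff 26^((47−1)/2) = 26^23 ≡ 1 (mod 47).
Squaring successively (mod 47): 26^2 = 676 ≡ 18; 26^4 ≡ 18² = 324 ≡ 42; 26^8 ≡ 42² = 1764 ≡ 25; 26^16 ≡ 25² = 625 ≡ 14.
Since 23 = 16 + 4 + 2 + 1, 26^23 ≡ 14 · 42 · 18 · 26; multiplying out mod 47: 14·42 = 588 ≡ 24, then 24·18 = 432 ≡ 9, then 9·26 = 234 ≡ 46. Thus 26^23 ≡ 46 ≡ −1 (mod 47).
By Euler's criterion 26 is a quadratic non-residue mod 47: no k satisfies k² ≡ 26 (mod 47).

No, no such integer exists.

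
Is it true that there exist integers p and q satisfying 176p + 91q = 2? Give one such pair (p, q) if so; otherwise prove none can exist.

176 and 91 are coprime, so 176p + 91q ranges over all of ℤ.
Euclidean algorithm: 176 = 1·91 + 85, 91 = 1·85 + 6, 85 = 14·6 + 1, 6 = 6·1 + 0.
Back-substituting, 1 = 85 − 14·6 = 85 − 14·(91 − 1·85) = −14·91 + 15·85 = −14·91 + 15·(176 − 1·91) = 15·176 − 29·91; that is, 176·15 + 91·(-29) = 1.
Scaling by 2 gives the particular solution (p, q) = (30, -58).
Check: 176·30 + 91·(-58) = 5280 − 5278 = 2. ✓

p = 30, q = -58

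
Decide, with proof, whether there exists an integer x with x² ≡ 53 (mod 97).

x = 21 works: 21² = 441, and 441 − 53 = 388 = 4·97.

x = 21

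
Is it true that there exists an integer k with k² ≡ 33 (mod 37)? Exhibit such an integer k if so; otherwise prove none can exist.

Take k = 12. Then 12² = 144 = 3·37 + 33, so 12² ≡ 33 (mod 37).

k = 12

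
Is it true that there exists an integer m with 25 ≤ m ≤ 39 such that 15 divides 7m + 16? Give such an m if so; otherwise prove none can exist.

Scanning upward from m = 25 gives 191, 198, 205, 212, 219, 226, 233, none divisible by 15. At m = 32 we get 7·32 + 16 = 240, and 240 = 15·16.

m = 32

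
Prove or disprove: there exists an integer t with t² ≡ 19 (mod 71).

t = 27

t = 27 works: 27² = 729, and 729 − 19 = 710 = 10·71.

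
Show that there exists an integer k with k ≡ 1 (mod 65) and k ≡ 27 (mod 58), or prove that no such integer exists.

k = 781

gcd(65, 58) = 1, so the Chinese Remainder Theorem guarantees exactly one residue class mod 3770 satisfying both.
Any solution of the first congruence is k = 1 + 65t; substituting into the second, 65t ≡ 27 − 1 ≡ 26 (mod 58).
65 ≡ 7 (mod 58), so this reads 7t ≡ 26 (mod 58). To invert 7 modulo 58: 58 = 8·7 + 2, 7 = 3·2 + 1, 2 = 2·1 + 0, and unwinding, 1 = 7 − 3·2 = 7 − 3·(58 − 8·7) = −3·58 + 25·7. Thus 7⁻¹ ≡ 25 (mod 58).
Therefore t ≡ 25·26 = 650 ≡ 12 (mod 58).
With t = 12: k = 1 + 65·12 = 781.
Indeed 781 ≡ 1 (mod 65) and 781 ≡ 27 (mod 58).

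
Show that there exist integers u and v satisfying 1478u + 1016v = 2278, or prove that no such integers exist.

gcd(1478, 1016) = 2, and 2 divides 2278, so integer solutions exist.
Dividing through by 2 reduces the equation to 739u + 508v = 1139.
Euclidean algorithm: 739 = 1·508 + 231, 508 = 2·231 + 46, 231 = 5·46 + 1, 46 = 46·1 + 0.
Working back up the chain: 1 = 231 − 5·46 = 231 − 5·(508 − 2·231) = −5·508 + 11·231 = −5·508 + 11·(739 − 1·508) = 11·739 − 16·508. So 739·11 + 508·(-16) = 1.
Times 1139: 739·12529 + 508·(-18224) = 1139, so (12529, -18224) solves it.
Shifting by a multiple of (508, −739) keeps it a solution: u = 12529 − 24·508 = 337, v = -18224 + 24·739 = -488.
Indeed 1478·337 + 1016·(-488) = 498086 − 495808 = 2278.

u = 337, v = -488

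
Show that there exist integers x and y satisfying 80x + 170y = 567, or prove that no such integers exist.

No such integers exist.

Any value of 80x + 170y is a multiple of gcd(80, 170) = 10.
But 567 is not a multiple of 10 (it leaves remainder 7).
So the equation is unsolvable over ℤ.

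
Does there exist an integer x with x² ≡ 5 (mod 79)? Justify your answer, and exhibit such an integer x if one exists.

Take x = 20. Then 20² = 400 = 5·79 + 5, so 20² ≡ 5 (mod 79).

x = 20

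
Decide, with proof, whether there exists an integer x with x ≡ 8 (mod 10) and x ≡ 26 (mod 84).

x = 278

Here gcd(10, 84) = 2, and both 8 and 26 leave remainder 0 mod 2, so the system is consistent.
Put x = 8 + 10t, so we need 10t ≡ 18 (mod 84), equivalently (divide by 2) 5t ≡ 9 (mod 42).
Since 5·17 = 85 = 2·42 + 1, the inverse of 5 mod 42 is 17.
Therefore t ≡ 17·9 = 153 ≡ 27 (mod 42).
Then x = 8 + 10·27 = 278.
Indeed 278 ≡ 8 (mod 10) and 278 ≡ 26 (mod 84).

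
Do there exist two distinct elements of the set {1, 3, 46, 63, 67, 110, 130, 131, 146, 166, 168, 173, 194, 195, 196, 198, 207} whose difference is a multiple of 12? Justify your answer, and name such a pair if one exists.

Yes: 3 and 63.

3 mod 12 = 3 and 63 mod 12 = 3, so 63 − 3 = 60 = 5·12.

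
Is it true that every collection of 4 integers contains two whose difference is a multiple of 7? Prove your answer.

No; for instance {30, 31, 32, 33} is a counterexample.

Take the 4 consecutive integers 30, 31, 32, 33: their residues mod 7 are all distinct because 4 ≤ 7.
Any two of them differ by at most 3 < 7 and by at least 1, so no difference is a multiple of 7.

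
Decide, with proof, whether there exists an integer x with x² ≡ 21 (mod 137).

Apply Euler's criterion with the prime 137: 21 is a quadratic residue iff 21^68 ≡ 1 (mod 137), and a non-residue iff it is ≡ −1.
Squaring successively (mod 137): 21^2 = 441 ≡ 30; 21^4 ≡ 30² = 900 ≡ 78; 21^8 ≡ 78² = 6084 ≡ 56; 21^16 ≡ 56² = 3136 ≡ 122; 21^32 ≡ 122² = 14884 ≡ 88; 21^64 ≡ 88² = 7744 ≡ 72.
Since 68 = 64 + 4, 21^68 ≡ 72 · 78; multiplying out mod 137: 72·78 = 5616 ≡ 136. Thus 21^68 ≡ 136 ≡ −1 (mod 137).
By Euler's criterion 21 is a quadratic non-residue mod 137: no x satisfies x² ≡ 21 (mod 137).

No such integer exists.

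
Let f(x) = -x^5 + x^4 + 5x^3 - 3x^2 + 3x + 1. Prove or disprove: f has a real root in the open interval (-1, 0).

f(-1) = -8 and f(0) = 1, which have opposite signs.
f is continuous everywhere (it is a polynomial), in particular on [-1, 0].
By the Intermediate Value Theorem f must vanish at some point of (-1, 0).

Such a root exists.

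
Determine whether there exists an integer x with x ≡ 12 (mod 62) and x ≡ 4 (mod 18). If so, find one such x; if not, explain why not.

gcd(62, 18) = 2. A simultaneous solution exists iff 12 ≡ 4 (mod 2); here 12 mod 2 = 0 = 4 mod 2, so it does.
Put x = 12 + 62t, so we need 62t ≡ 10 (mod 18), equivalently (divide by 2) 31t ≡ 5 (mod 9).
31 ≡ 4 (mod 9), so this reads 4t ≡ 5 (mod 9). Note 4·7 = 28 ≡ 1 (mod 9) (as 28 − 1 = 3·9), so 4⁻¹ ≡ 7.
Therefore t ≡ 7·5 = 35 ≡ 8 (mod 9).
Then x = 12 + 62·8 = 508.
Indeed 508 ≡ 12 (mod 62) and 508 ≡ 4 (mod 18).

x = 508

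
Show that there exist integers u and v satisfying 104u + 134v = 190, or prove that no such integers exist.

u = 16, v = -11

Since gcd(104, 134) = 2 and 190 = 2·95, Bézout's identity guarantees a solution.
Dividing through by 2 reduces the equation to 52u + 67v = 95.
Euclidean algorithm: 67 = 1·52 + 15, 52 = 3·15 + 7, 15 = 2·7 + 1, 7 = 7·1 + 0.
Working back up the chain: 1 = 15 − 2·7 = 15 − 2·(52 − 3·15) = −2·52 + 7·15 = −2·52 + 7·(67 − 1·52) = 7·67 − 9·52. So 52·(-9) + 67·7 = 1.
Scaling by 95 gives the particular solution (u, v) = (-855, 665).
The general solution is u = -855 + 67k, v = 665 − 52k; taking k = 13 gives the smaller pair u = 16, v = -11.
Indeed 104·16 + 134·(-11) = 1664 − 1474 = 190.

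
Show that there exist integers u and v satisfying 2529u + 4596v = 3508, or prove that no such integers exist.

Both 2529 and 4596 are divisible by gcd(2529, 4596) = 3, hence so is any combination 2529u + 4596v.
But 3508 = 3·1169 + 1, so 3 ∤ 3508.
Hence no integers u, v satisfy the equation.

There are no such integers.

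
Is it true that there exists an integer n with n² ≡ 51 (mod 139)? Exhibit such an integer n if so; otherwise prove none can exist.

n = 107

Take n = 107. Then 107² = 11449 = 82·139 + 51, so 107² ≡ 51 (mod 139).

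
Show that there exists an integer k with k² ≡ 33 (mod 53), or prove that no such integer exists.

There is no such integer.

Apply Euler's criterion with the prime 53: 33 is a quadratic residue iff 33^26 ≡ 1 (mod 53), and a non-residue iff it is ≡ −1.
Repeated squaring mod 53: 33^2 = 1089 ≡ 29; 33^4 ≡ 29² = 841 ≡ 46; 33^8 ≡ 46² = 2116 ≡ 49; 33^16 ≡ 49² = 2401 ≡ 16.
Since 26 = 16 + 8 + 2, 33^26 ≡ 16 · 49 · 29; multiplying out mod 53: 16·49 = 784 ≡ 42, then 42·29 = 1218 ≡ 52. Thus 33^26 ≡ 52 ≡ −1 (mod 53).
The value −1 means 33 is a non-residue modulo 53, so k² ≡ 33 (mod 53) is impossible.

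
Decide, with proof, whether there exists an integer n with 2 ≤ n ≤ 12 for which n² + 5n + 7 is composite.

At n = 2: 2² + 5·2 + 7 = 21 = 3·7, which is composite.

n = 2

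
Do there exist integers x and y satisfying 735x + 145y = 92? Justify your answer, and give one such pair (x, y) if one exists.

There are no such integers.

Both 735 and 145 are divisible by gcd(735, 145) = 5, hence so is any combination 735x + 145y.
But 92 = 5·18 + 2, so 5 ∤ 92.
Therefore 735x + 145y = 92 has no solution in integers.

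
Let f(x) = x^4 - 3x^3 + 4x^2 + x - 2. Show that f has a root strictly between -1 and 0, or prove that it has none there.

f(-1) = 5 and f(0) = -2, which have opposite signs.
Since f is a polynomial it is continuous on [-1, 0].
By the Intermediate Value Theorem, f takes the value 0 somewhere in the open interval.

Such a root exists.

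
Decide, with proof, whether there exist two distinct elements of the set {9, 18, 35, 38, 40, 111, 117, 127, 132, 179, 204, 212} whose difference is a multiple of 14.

No such pair exists.

Reduce each element modulo 14: 9↦9, 18↦4, 35↦7, 38↦10, 40↦12, 111↦13, 117↦5, 127↦1, 132↦6, 179↦11, 204↦8, 212↦2.
All 12 residues are distinct, so no two elements differ by a multiple of 14.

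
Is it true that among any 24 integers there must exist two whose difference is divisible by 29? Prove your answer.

Consider the 24 integers 12, 13, …, 35. They lie in distinct residue classes modulo 29, since 24 ≤ 29.
The differences between them range over 1, …, 23, none of which is divisible by 29.

No; for instance {12, 13, 14, 15, 16, 17, 18, 19, 20, 21, 22, 23, 24, 25, 26, 27, 28, 29, 30, 31, 32, 33, 34, 35} is a counterexample.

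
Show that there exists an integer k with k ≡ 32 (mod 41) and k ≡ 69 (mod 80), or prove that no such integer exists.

k = 3189

Since 41 and 80 share no common factor, CRT says the pair of congruences has a solution (unique mod 3280).
Any solution of the first congruence is k = 32 + 41t; substituting into the second, 41t ≡ 69 − 32 ≡ 37 (mod 80).
Since 41·41 = 1681 = 21·80 + 1, the inverse of 41 mod 80 is 41.
Therefore t ≡ 41·37 = 1517 ≡ 77 (mod 80).
With t = 77: k = 32 + 41·77 = 3189.
Indeed 3189 ≡ 32 (mod 41) and 3189 ≡ 69 (mod 80).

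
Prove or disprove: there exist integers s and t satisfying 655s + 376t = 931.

s = 285, t = -494

Since gcd(655, 376) = 1, every integer is an integer combination of 655 and 376.
Dividing repeatedly: 655 = 1·376 + 279, 376 = 1·279 + 97, 279 = 2·97 + 85, 97 = 1·85 + 12, 85 = 7·12 + 1, 12 = 12·1 + 0.
Working back up the chain: 1 = 85 − 7·12 = 85 − 7·(97 − 1·85) = −7·97 + 8·85 = −7·97 + 8·(279 − 2·97) = 8·279 − 23·97 = 8·279 − 23·(376 − 1·279) = −23·376 + 31·279 = −23·376 + 31·(655 − 1·376) = 31·655 − 54·376. So 655·31 + 376·(-54) = 1.
Times 931: 655·28861 + 376·(-50274) = 931, so (28861, -50274) solves it.
The general solution is s = 28861 + 376k, t = -50274 − 655k; taking k = -76 gives the smaller pair s = 285, t = -494.
Check: 655·285 + 376·(-494) = 186675 − 185744 = 931. ✓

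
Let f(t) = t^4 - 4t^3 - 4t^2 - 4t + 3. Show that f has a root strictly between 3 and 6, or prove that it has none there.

Such a root exists.

f(3) = -72 and f(6) = 267, which have opposite signs.
f is continuous everywhere (it is a polynomial), in particular on [3, 6].
By the Intermediate Value Theorem, f takes the value 0 somewhere in the open interval.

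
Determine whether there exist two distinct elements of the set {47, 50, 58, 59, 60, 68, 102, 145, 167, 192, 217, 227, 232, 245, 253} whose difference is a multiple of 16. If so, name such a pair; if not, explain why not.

Reduce each element modulo 16: 47↦15, 50↦2, 58↦10, 59↦11, 60↦12, 68↦4, 102↦6, 145↦1, 167↦7, 192↦0, 217↦9, 227↦3, 232↦8, 245↦5, 253↦13.
No residue repeats among the 15 elements, so no pair has difference ≡ 0 (mod 16).

No such pair exists.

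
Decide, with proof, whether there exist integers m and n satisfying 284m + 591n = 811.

Since gcd(284, 591) = 1, every integer is an integer combination of 284 and 591.
Run the Euclidean algorithm on 591 and 284: 591 = 2·284 + 23, 284 = 12·23 + 8, 23 = 2·8 + 7, 8 = 1·7 + 1, 7 = 7·1 + 0.
Working back up the chain: 1 = 8 − 1·7 = 8 − (23 − 2·8) = −23 + 3·8 = −23 + 3·(284 − 12·23) = 3·284 − 37·23 = 3·284 − 37·(591 − 2·284) = −37·591 + 77·284. So 284·77 + 591·(-37) = 1.
Multiplying through by 811: m = 77·811 = 62447, n = (-37)·811 = -30007 is a solution.
Shifting by a multiple of (591, −284) keeps it a solution: m = 62447 − 105·591 = 392, n = -30007 + 105·284 = -187.
Indeed 284·392 + 591·(-187) = 111328 − 110517 = 811.

m = 392, n = -187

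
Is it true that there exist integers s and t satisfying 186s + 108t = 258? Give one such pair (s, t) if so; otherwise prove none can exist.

Since gcd(186, 108) = 6 and 258 = 6·43, Bézout's identity guarantees a solution.
Dividing through by 6 reduces the equation to 31s + 18t = 43.
Run the Euclidean algorithm on 31 and 18: 31 = 1·18 + 13, 18 = 1·13 + 5, 13 = 2·5 + 3, 5 = 1·3 + 2, 3 = 1·2 + 1, 2 = 2·1 + 0.
Back-substituting, 1 = 3 − 1·2 = 3 − (5 − 1·3) = −5 + 2·3 = −5 + 2·(13 − 2·5) = 2·13 − 5·5 = 2·13 − 5·(18 − 1·13) = −5·18 + 7·13 = −5·18 + 7·(31 − 1·18) = 7·31 − 12·18; that is, 31·7 + 18·(-12) = 1.
Multiplying through by 43: s = 7·43 = 301, t = (-12)·43 = -516 is a solution.
Subtracting 16·18 from s and adding 16·31 to t gives the tidier solution (13, -20).
Indeed 186·13 + 108·(-20) = 2418 − 2160 = 258.

s = 13, t = -20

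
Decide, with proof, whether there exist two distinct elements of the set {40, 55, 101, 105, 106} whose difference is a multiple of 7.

No such pair exists.

Two integers differ by a multiple of 7 exactly when they have the same residue mod 7. The residues are 40↦5, 55↦6, 101↦3, 105↦0, 106↦1.
All 5 residues are distinct, so no two elements differ by a multiple of 7.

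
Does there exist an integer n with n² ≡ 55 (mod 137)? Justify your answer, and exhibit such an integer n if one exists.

No such integer exists.

Apply Euler's criterion with the prime 137: 55 is a quadratic residue iff 55^68 ≡ 1 (mod 137), and a non-residue iff it is ≡ −1.
Squaring successively (mod 137): 55^2 = 3025 ≡ 11; 55^4 ≡ 11² = 121 ≡ 121; 55^8 ≡ 121² = 14641 ≡ 119; 55^16 ≡ 119² = 14161 ≡ 50; 55^32 ≡ 50² = 2500 ≡ 34; 55^64 ≡ 34² = 1156 ≡ 60.
Since 68 = 64 + 4, 55^68 ≡ 60 · 121; multiplying out mod 137: 60·121 = 7260 ≡ 136. Thus 55^68 ≡ 136 ≡ −1 (mod 137).
By Euler's criterion 55 is a quadratic non-residue mod 137: no n satisfies n² ≡ 55 (mod 137).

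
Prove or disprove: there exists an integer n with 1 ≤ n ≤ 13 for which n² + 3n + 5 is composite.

At n = 11: 11² + 3·11 + 5 = 159 = 3·53, which is composite.

n = 11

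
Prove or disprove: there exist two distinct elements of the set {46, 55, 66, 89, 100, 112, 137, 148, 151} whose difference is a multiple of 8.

Yes: 55 and 151.

55 mod 8 = 7 and 151 mod 8 = 7, so 151 − 55 = 96 = 12·8.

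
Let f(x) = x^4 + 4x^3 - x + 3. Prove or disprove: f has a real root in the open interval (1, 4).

The endpoint values f(1) = 7 and f(4) = 511 are both positive. Claim: f(x) > 0 for every x in (1, 4).
Shift to the endpoint 1: with x = 1 + u (0 < u < 3), one computes f(1 + u) = u^4 + 8u^3 + 18u^2 + 15u + 7.
All 5 nonzero coefficients of this polynomial in u are positive; hence for u > 0 the value is a sum of positive terms (the constant 7 among them).
So f is strictly positive on (1, 4); no root exists in the interval.

f has no root in that interval.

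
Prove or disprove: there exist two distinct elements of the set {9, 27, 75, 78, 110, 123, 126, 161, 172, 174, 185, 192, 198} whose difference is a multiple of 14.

Two integers differ by a multiple of 14 exactly when they have the same residue mod 14. The residues are 9↦9, 27↦13, 75↦5, 78↦8, 110↦12, 123↦11, 126↦0, 161↦7, 172↦4, 174↦6, 185↦3, 192↦10, 198↦2.
These 13 residues are pairwise different, hence no difference of two elements is divisible by 14.

No, no such pair exists.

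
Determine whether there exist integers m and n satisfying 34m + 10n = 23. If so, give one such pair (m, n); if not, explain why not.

There are no such integers.

Any value of 34m + 10n is a multiple of gcd(34, 10) = 2.
But 23 is not a multiple of 2 (it leaves remainder 1).
Hence no integers m, n satisfy the equation.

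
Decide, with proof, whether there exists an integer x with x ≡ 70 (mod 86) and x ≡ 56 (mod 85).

The moduli 86 and 85 are coprime, so by the Chinese Remainder Theorem a unique solution modulo 7310 exists.
Write x = 70 + 86t and require 70 + 86t ≡ 56 (mod 85), i.e. 86t ≡ 71 (mod 85).
86 ≡ 1 (mod 85), so this reads 1t ≡ 71 (mod 85). So t ≡ 71 (mod 85).
With t = 71: x = 70 + 86·71 = 6176.
Indeed 6176 ≡ 70 (mod 86) and 6176 ≡ 56 (mod 85).

x = 6176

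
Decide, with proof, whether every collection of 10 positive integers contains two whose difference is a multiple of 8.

There are exactly 8 possible remainders on division by 8.
Placing 10 integers into 8 classes, some class receives at least two — say a and b.
Then a ≡ b (mod 8), i.e. 8 ∣ (a − b).

True.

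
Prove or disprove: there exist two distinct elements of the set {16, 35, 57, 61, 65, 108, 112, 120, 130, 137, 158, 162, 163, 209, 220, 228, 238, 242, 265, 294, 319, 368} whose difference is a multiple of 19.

16 and 35 are such a pair.

Both 16 and 35 leave remainder 16 on division by 19; their difference 19 = 1·19 is a multiple of 19.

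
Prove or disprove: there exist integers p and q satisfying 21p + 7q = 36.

Any value of 21p + 7q is a multiple of gcd(21, 7) = 7.
But 36 = 7·5 + 1, so 7 ∤ 36.
Hence no integers p, q satisfy the equation.

No such integers exist.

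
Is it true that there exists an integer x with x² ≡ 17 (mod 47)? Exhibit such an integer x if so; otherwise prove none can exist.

x = 39

x = 39 works: 39² = 1521, and 1521 − 17 = 1504 = 32·47.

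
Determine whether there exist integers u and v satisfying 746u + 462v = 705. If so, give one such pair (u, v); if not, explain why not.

Any value of 746u + 462v is a multiple of gcd(746, 462) = 2.
But 705 is not a multiple of 2 (it leaves remainder 1).
So the equation is unsolvable over ℤ.

There are no such integers.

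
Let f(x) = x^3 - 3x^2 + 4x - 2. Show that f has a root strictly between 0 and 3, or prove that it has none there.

Yes, f has a root in the interval.

f(0) = -2 and f(3) = 10, which have opposite signs.
As a polynomial, f is continuous on every closed interval.
By the Intermediate Value Theorem, f takes the value 0 somewhere in the open interval.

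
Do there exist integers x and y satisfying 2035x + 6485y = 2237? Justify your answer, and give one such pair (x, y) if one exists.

There are no such integers.

Both 2035 and 6485 are divisible by gcd(2035, 6485) = 5, hence so is any combination 2035x + 6485y.
But 2237 is not a multiple of 5 (it leaves remainder 2).
Hence no integers x, y satisfy the equation.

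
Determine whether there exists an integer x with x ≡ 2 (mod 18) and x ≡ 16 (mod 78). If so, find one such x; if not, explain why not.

Both moduli are multiples of 6 = gcd(18, 78), so any solution would satisfy x ≡ 2 and x ≡ 16 modulo 6 simultaneously.
However 2 ≡ 2 and 16 ≡ 4 (mod 6), and 2 ≠ 4.
So no integer satisfies both congruences.

There is no such integer.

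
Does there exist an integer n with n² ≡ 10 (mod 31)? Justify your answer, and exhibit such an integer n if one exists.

n = 17 works: 17² = 289, and 289 − 10 = 279 = 9·31.

n = 17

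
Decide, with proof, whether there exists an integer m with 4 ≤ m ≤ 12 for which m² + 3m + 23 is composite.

At m = 4: 4² + 3·4 + 23 = 51 = 3·17, which is composite.

m = 4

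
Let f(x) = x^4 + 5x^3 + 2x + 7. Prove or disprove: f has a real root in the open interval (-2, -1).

Such a root exists.

f(-2) = -21 and f(-1) = 1, which have opposite signs.
Since f is a polynomial it is continuous on [-2, -1].
By the Intermediate Value Theorem f must vanish at some point of (-2, -1).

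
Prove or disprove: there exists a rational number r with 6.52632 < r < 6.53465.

r = 98/15

Look for a denominator N such that an integer falls strictly between N·6.52632 and N·6.53465. N = 15 works: 15·6.52632 = 97.89480 < 98 < 98.01975 = 15·6.53465.
Dividing back, 6.52632 < 98/15 < 6.53465, and 98/15 is rational.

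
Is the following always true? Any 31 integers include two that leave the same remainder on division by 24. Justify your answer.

There are exactly 24 possible remainders on division by 24.
Since 31 > 24, two of the 31 integers must share a residue class by the pigeonhole principle; call them a and b.
That is, a and b leave the same remainder on division by 24, as claimed.

True.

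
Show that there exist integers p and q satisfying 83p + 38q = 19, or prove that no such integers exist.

Since gcd(83, 38) = 1, every integer is an integer combination of 83 and 38.
Run the Euclidean algorithm on 83 and 38: 83 = 2·38 + 7, 38 = 5·7 + 3, 7 = 2·3 + 1, 3 = 3·1 + 0.
Unwinding: 1 = 7 − 2·3 = 7 − 2·(38 − 5·7) = −2·38 + 11·7 = −2·38 + 11·(83 − 2·38) = 11·83 − 24·38, i.e. 83·11 + 38·(-24) = 1.
Multiplying through by 19: p = 11·19 = 209, q = (-24)·19 = -456 is a solution.
Shifting by a multiple of (38, −83) keeps it a solution: p = 209 − 5·38 = 19, q = -456 + 5·83 = -41.
Indeed 83·19 + 38·(-41) = 1577 − 1558 = 19.

p = 19, q = -41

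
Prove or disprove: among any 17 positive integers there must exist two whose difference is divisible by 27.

Consider the 17 integers 93, 94, …, 109. They lie in distinct residue classes modulo 27, since 17 ≤ 27.
No two share a residue, so no pair has difference divisible by 27; the claim fails for this set.

No; for instance {93, 94, 95, 96, 97, 98, 99, 100, 101, 102, 103, 104, 105, 106, 107, 108, 109} is a counterexample.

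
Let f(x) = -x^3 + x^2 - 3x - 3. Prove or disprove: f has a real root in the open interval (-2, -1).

No such root exists.

Evaluate at the endpoints: f(-2) = 15, f(-1) = 2 — same sign (positive).
f'(x) = -3x^2 + 2x - 3 has discriminant 2² − 4·(-3)·(-3) = -32 < 0, so f' has no real roots and is negative for every real x.
So f is strictly decreasing; between -2 and -1 its values lie between f(-2) = 15 and f(-1) = 2, all positive. Therefore f has no root in (-2, -1).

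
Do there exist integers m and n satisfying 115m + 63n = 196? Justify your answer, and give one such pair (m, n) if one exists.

m = 28, n = -48

115 and 63 are coprime, so 115m + 63n ranges over all of ℤ.
Euclidean algorithm: 115 = 1·63 + 52, 63 = 1·52 + 11, 52 = 4·11 + 8, 11 = 1·8 + 3, 8 = 2·3 + 2, 3 = 1·2 + 1, 2 = 2·1 + 0.
Unwinding: 1 = 3 − 1·2 = 3 − (8 − 2·3) = −8 + 3·3 = −8 + 3·(11 − 1·8) = 3·11 − 4·8 = 3·11 − 4·(52 − 4·11) = −4·52 + 19·11 = −4·52 + 19·(63 − 1·52) = 19·63 − 23·52 = 19·63 − 23·(115 − 1·63) = −23·115 + 42·63, i.e. 115·(-23) + 63·42 = 1.
Scaling by 196 gives the particular solution (m, n) = (-4508, 8232).
Adding 72·63 to m and subtracting 72·115 from n gives the tidier solution (28, -48).
Check: 115·28 + 63·(-48) = 3220 − 3024 = 196. ✓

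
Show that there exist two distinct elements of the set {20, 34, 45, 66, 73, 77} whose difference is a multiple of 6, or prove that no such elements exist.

Reduce each element modulo 6: 20↦2, 34↦4, 45↦3, 66↦0, 73↦1, 77↦5.
These 6 residues are pairwise different, hence no difference of two elements is divisible by 6.

No, no such pair exists.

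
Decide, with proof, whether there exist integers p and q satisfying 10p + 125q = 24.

There are no such integers.

Both 10 and 125 are divisible by gcd(10, 125) = 5, hence so is any combination 10p + 125q.
But 24 is not a multiple of 5 (it leaves remainder 4).
Therefore 10p + 125q = 24 has no solution in integers.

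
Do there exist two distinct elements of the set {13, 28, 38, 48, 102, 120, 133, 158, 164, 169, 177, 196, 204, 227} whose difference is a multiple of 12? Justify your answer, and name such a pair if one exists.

Yes: 13 and 133.

13 mod 12 = 1 and 133 mod 12 = 1, so 133 − 13 = 120 = 10·12.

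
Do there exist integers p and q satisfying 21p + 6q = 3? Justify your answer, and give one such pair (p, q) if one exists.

p = 1, q = -3

gcd(21, 6) = 3, and 3 divides 3, so integer solutions exist.
Dividing through by 3 reduces the equation to 7p + 2q = 1.
Run the Euclidean algorithm on 7 and 2: 7 = 3·2 + 1, 2 = 2·1 + 0.
Working back up the chain: 1 = 7 − 3·2. So 7·1 + 2·(-3) = 1.
So (p, q) = (1, -3) is a solution.
Check: 21·1 + 6·(-3) = 21 − 18 = 3. ✓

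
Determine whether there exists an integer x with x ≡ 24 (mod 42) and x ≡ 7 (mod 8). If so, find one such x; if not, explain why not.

No, no such integer exists.

Reduce both congruences modulo 2, which divides 42 and 8: they say x ≡ 24 (mod 2) and x ≡ 7 (mod 2).
These are incompatible: 24 − 7 = 17 is not divisible by 2.
So no integer satisfies both congruences.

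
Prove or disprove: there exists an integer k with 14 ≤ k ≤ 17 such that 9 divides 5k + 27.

No such integer k in that range exists.

The values of 5k + 27 for k = 14, 15, 16, 17 are 97, 102, 107, 112; reduced mod 9 these are 7, 3, 8, 4.
None is 0, so 9 never divides 5k + 27 on this range.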